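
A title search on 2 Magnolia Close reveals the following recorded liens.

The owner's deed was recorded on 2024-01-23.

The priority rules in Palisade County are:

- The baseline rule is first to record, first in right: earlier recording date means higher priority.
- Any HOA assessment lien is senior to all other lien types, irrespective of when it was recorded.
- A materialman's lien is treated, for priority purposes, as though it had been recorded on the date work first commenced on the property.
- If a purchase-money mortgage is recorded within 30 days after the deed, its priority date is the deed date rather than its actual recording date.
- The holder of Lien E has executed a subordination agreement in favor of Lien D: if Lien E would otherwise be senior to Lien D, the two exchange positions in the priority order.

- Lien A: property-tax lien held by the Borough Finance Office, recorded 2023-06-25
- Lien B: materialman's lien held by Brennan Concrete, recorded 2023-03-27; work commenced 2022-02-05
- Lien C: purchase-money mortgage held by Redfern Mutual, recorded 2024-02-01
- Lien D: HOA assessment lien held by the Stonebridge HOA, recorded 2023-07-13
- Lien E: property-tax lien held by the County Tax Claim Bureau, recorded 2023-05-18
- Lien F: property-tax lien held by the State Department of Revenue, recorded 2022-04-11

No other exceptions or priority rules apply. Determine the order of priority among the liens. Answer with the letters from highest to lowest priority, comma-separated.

Effective dates after the stated exceptions: B's effective date is 2022-02-05, when work began; C relates back to the deed date 2024-01-23.
As an HOA assessment lien, D is senior to every other lien.
Ordering the rest by effective date: B (2022-02-05), F (2022-04-11), E (2023-05-18), A (2023-06-25), C (2024-01-23).
E is already junior to D, so the subordination agreement changes nothing.

D, B, F, E, A, C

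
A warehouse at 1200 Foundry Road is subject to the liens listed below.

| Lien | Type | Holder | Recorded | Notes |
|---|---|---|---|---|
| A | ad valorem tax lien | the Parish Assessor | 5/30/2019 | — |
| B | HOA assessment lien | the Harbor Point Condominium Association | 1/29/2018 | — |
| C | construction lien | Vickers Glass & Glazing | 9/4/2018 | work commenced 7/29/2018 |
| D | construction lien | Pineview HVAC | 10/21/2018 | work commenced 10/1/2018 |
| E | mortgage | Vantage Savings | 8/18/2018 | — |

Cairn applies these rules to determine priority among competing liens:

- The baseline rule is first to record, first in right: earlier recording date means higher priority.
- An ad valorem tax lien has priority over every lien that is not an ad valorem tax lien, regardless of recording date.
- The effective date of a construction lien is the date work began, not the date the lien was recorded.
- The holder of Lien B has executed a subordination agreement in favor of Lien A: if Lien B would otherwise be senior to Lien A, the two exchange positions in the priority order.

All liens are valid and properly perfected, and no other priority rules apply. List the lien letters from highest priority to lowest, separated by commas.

Effective dates: C's effective date is 7/29/2018, when work began; D relates back to 10/1/2018 (work commenced).
A, as an ad valorem tax lien, has superpriority and ranks first.
Ordering the rest by effective date: B (1/29/2018), C (7/29/2018), E (8/18/2018), D (10/1/2018).
B already ranks below A; the subordination has no effect.

A, B, C, E, D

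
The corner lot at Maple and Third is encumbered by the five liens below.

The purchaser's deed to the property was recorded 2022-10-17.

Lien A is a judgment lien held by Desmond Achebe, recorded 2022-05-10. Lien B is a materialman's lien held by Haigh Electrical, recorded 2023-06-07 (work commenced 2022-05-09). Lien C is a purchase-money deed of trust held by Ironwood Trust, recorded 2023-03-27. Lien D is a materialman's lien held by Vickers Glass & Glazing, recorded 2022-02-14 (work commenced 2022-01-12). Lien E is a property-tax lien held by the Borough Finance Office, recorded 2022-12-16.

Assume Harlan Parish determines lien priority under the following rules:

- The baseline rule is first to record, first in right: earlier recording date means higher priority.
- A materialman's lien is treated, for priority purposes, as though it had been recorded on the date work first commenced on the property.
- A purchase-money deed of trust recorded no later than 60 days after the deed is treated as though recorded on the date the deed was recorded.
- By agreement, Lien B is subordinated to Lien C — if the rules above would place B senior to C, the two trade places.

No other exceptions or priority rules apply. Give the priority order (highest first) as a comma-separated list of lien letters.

D, C, A, E, B

First, effective dates: B is treated as recorded 2022-05-09, the work-commencement date; C missed the 60-day window (161 days after the deed), so its recording date stands; D relates back to 2022-01-12 (work commenced).
Ordering by effective date: D (2022-01-12), B (2022-05-09), A (2022-05-10), E (2022-12-16), C (2023-03-27).
B would otherwise be senior to C, so under the subordination agreement B and C exchange positions.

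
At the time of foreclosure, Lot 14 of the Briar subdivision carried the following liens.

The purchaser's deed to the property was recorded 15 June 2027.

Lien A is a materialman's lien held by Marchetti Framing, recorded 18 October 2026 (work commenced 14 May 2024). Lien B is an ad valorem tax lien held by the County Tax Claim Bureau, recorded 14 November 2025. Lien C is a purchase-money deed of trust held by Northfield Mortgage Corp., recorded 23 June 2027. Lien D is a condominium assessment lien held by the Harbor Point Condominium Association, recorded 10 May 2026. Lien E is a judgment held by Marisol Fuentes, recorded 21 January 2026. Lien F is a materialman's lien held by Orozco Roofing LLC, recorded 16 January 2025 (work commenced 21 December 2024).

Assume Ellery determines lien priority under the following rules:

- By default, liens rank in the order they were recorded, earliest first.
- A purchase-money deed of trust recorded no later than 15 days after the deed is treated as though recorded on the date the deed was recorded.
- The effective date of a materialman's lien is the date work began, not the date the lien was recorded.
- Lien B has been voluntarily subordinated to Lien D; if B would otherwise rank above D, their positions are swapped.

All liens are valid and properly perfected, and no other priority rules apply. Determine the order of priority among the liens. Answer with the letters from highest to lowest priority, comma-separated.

A, F, D, E, B, C

First, effective dates: A relates back to 14 May 2024 (work commenced); C relates back to the deed date 15 June 2027; F's effective date is 21 December 2024, when work began.
Sorted by effective date: A (14 May 2024), F (21 December 2024), B (14 November 2025), E (21 January 2026), D (10 May 2026), C (15 June 2027).
B is senior to D before the subordination, so the two trade places.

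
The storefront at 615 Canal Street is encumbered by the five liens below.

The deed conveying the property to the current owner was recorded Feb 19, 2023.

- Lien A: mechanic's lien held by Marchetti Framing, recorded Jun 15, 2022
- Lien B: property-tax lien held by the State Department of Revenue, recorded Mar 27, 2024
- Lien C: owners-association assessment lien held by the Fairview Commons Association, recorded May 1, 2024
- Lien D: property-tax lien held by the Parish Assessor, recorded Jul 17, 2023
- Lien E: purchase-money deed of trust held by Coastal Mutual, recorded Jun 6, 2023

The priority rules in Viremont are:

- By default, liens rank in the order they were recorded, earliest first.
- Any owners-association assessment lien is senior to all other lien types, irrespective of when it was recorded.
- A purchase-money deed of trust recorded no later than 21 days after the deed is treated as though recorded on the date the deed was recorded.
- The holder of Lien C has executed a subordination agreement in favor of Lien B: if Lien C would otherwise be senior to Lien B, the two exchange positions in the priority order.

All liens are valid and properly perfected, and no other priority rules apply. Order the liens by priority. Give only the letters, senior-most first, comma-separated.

First, effective dates: E missed the 21-day window (107 days after the deed), so its recording date stands.
As an owners-association assessment lien, C is senior to every other lien.
The other liens, earliest effective date first: A (Jun 15, 2022), E (Jun 6, 2023), D (Jul 17, 2023), B (Mar 27, 2024).
C would otherwise be senior to B, so under the subordination agreement C and B exchange positions.

B, A, E, D, C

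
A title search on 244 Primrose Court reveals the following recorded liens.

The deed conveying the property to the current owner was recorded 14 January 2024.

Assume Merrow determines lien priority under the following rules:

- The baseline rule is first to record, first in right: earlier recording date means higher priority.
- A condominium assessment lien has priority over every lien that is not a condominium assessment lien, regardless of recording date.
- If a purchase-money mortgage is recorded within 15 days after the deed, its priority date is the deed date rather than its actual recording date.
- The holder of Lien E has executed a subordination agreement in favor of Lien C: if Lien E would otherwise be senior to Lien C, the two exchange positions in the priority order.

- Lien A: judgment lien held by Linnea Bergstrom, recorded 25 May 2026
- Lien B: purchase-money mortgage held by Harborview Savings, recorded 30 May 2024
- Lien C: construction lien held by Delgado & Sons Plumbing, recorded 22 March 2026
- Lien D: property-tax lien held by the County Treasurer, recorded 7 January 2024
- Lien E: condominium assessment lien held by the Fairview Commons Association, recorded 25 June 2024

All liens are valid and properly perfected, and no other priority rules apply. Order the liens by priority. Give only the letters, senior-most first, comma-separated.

C, D, B, E, A

Adjusting effective dates: B missed the 15-day window (137 days after the deed), so its recording date stands.
E is a condominium assessment lien, so it outranks all other liens regardless of date.
Remaining liens by effective date: D (7 January 2024), B (30 May 2024), C (22 March 2026), A (25 May 2026).
E is senior to C before the subordination, so the two trade places.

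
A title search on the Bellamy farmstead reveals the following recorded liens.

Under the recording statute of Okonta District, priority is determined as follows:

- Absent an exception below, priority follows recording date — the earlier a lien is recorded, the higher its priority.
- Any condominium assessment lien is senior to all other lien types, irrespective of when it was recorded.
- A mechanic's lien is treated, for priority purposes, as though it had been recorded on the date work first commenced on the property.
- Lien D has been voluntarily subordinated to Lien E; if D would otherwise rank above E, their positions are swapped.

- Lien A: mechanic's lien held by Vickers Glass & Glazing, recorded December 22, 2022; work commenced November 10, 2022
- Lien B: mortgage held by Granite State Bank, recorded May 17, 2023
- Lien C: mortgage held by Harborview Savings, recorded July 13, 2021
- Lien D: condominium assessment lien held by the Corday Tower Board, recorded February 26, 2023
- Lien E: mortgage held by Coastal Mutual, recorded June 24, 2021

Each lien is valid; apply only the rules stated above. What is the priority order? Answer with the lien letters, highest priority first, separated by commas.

Adjusting effective dates: A is treated as recorded November 10, 2022, the work-commencement date.
As a condominium assessment lien, D is senior to every other lien.
Ordering the rest by effective date: E (June 24, 2021), C (July 13, 2021), A (November 10, 2022), B (May 17, 2023).
D would otherwise be senior to E, so under the subordination agreement D and E exchange positions.

E, D, C, A, B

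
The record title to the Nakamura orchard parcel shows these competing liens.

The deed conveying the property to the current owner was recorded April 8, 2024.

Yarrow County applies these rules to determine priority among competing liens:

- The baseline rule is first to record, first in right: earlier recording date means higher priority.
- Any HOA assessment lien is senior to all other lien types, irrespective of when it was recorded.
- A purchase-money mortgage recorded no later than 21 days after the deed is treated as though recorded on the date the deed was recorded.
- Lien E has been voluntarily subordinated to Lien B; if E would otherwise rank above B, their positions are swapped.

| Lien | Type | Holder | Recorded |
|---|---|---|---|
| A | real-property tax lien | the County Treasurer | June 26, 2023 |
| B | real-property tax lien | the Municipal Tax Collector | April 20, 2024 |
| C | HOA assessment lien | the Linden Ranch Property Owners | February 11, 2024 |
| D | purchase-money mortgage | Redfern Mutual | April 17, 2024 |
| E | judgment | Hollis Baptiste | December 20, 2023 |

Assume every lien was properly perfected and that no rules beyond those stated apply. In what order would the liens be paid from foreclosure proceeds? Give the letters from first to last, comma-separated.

C, A, B, D, E

First, effective dates: D relates back to the deed date April 8, 2024.
C is an HOA assessment lien and takes priority over every other lien.
Ordering the rest by effective date: A (June 26, 2023), E (December 20, 2023), D (April 8, 2024), B (April 20, 2024).
E is senior to B before the subordination, so the two trade places.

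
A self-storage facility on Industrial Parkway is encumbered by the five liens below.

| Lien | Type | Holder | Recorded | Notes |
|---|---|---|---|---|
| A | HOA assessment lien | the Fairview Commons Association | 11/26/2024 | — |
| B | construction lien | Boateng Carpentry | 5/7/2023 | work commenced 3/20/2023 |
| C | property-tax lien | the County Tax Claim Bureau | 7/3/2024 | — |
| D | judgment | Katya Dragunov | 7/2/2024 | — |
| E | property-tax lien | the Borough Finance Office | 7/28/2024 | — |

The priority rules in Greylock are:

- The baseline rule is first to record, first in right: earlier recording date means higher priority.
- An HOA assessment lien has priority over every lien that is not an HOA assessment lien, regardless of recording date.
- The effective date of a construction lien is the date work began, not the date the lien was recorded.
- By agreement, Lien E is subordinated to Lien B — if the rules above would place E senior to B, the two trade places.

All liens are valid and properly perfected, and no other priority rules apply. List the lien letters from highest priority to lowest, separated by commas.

First, effective dates: B's effective date is 3/20/2023, when work began.
A is an HOA assessment lien and takes priority over every other lien.
Ordering the rest by effective date: B (3/20/2023), D (7/2/2024), C (7/3/2024), E (7/28/2024).
E already ranks below B; the subordination has no effect.

A, B, D, C, E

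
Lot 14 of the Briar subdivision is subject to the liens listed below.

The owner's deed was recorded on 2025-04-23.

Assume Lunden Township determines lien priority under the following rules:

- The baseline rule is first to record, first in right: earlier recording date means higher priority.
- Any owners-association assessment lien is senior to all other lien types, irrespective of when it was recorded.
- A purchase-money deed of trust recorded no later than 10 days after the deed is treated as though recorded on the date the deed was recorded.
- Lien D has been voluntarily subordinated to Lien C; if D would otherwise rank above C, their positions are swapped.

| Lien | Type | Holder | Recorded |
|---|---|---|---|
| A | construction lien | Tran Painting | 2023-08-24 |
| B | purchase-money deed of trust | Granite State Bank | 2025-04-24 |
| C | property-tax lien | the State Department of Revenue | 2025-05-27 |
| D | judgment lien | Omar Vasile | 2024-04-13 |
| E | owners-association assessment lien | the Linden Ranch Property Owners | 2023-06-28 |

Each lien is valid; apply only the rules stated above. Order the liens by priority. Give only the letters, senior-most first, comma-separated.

Effective dates: B relates back to the deed date 2025-04-23.
E is an owners-association assessment lien, so it outranks all other liens regardless of date.
Ordering the rest by effective date: A (2023-08-24), D (2024-04-13), B (2025-04-23), C (2025-05-27).
The subordination applies — D was senior to C — so D and C swap.

E, A, C, B, D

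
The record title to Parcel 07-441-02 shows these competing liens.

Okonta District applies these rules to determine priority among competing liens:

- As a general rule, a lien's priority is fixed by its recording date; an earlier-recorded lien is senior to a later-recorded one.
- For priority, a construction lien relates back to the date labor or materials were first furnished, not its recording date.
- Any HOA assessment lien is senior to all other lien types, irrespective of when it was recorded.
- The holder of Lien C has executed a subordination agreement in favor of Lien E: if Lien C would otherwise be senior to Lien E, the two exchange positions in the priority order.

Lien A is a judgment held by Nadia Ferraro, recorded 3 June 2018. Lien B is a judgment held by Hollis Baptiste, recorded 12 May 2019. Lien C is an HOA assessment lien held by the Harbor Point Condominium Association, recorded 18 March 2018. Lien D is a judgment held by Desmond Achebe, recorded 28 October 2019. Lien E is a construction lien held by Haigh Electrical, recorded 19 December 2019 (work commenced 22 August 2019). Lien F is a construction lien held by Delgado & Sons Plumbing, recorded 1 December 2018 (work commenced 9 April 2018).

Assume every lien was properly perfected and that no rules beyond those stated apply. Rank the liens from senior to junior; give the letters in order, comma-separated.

Adjusting effective dates: E is treated as recorded 22 August 2019, the work-commencement date; F's effective date is 9 April 2018, when work began.
C, as an HOA assessment lien, has superpriority and ranks first.
Remaining liens by effective date: F (9 April 2018), A (3 June 2018), B (12 May 2019), E (22 August 2019), D (28 October 2019).
Because C would otherwise rank above E, the subordination swaps them.

E, F, A, B, C, D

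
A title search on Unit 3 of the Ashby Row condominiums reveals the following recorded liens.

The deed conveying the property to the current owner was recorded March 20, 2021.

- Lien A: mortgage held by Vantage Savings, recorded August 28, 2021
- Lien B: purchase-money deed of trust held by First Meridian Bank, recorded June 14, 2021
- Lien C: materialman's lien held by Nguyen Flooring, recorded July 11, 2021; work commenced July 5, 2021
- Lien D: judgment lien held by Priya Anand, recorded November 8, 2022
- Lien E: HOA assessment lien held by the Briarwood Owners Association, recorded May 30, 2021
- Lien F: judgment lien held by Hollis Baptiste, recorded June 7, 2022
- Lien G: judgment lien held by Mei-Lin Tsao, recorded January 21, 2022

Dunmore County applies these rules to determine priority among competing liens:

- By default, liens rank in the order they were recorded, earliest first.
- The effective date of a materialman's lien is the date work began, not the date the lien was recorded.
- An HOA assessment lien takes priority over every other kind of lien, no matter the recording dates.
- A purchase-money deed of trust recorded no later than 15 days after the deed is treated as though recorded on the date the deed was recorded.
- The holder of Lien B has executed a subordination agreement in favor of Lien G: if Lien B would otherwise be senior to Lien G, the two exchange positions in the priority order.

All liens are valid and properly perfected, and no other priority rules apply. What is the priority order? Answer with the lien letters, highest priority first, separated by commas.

E, G, C, A, B, F, D

Effective dates: B was recorded 86 days after the deed — beyond 15 days — so no relation-back applies; C is treated as recorded July 5, 2021, the work-commencement date.
E is an HOA assessment lien, so it outranks all other liens regardless of date.
Ordering the rest by effective date: B (June 14, 2021), C (July 5, 2021), A (August 28, 2021), G (January 21, 2022), F (June 7, 2022), D (November 8, 2022).
B is senior to G before the subordination, so the two trade places.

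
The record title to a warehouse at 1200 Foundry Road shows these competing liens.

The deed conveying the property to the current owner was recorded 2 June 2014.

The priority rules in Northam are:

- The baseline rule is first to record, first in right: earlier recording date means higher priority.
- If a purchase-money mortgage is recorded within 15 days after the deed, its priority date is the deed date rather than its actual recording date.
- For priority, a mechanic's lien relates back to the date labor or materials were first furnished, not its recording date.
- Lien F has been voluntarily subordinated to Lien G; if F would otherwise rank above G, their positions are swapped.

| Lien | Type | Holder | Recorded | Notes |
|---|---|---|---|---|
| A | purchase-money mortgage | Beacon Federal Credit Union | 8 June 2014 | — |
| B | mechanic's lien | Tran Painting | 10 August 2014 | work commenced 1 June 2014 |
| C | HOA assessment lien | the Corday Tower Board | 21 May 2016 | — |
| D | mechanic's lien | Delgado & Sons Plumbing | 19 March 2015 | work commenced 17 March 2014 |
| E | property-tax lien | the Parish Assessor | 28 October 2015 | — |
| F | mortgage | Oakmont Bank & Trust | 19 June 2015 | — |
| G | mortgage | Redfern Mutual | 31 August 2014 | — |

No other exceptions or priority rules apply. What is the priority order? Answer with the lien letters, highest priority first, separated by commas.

Adjusting effective dates: A's effective date is the deed date, 2 June 2014; B relates back to 1 June 2014 (work commenced); D relates back to 17 March 2014 (work commenced).
By effective date: D (17 March 2014), B (1 June 2014), A (2 June 2014), G (31 August 2014), F (19 June 2015), E (28 October 2015), C (21 May 2016).
F is already junior to G, so the subordination agreement changes nothing.

D, B, A, G, F, E, C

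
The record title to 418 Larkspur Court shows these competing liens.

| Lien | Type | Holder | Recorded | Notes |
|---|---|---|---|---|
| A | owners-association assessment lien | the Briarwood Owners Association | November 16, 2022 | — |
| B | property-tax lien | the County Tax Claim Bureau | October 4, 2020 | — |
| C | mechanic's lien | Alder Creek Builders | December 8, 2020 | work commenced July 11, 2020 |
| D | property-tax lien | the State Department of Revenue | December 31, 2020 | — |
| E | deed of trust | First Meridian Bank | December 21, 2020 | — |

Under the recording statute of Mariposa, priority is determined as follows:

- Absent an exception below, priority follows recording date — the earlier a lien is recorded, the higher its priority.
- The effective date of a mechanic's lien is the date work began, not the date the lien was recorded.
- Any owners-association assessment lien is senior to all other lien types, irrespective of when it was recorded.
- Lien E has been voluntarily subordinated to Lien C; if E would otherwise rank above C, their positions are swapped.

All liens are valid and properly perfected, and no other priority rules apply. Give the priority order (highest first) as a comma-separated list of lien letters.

First, effective dates: C relates back to July 11, 2020 (work commenced).
A is an owners-association assessment lien, so it outranks all other liens regardless of date.
Ordering the rest by effective date: C (July 11, 2020), B (October 4, 2020), E (December 21, 2020), D (December 31, 2020).
E already ranks below C; the subordination has no effect.

A, C, B, E, D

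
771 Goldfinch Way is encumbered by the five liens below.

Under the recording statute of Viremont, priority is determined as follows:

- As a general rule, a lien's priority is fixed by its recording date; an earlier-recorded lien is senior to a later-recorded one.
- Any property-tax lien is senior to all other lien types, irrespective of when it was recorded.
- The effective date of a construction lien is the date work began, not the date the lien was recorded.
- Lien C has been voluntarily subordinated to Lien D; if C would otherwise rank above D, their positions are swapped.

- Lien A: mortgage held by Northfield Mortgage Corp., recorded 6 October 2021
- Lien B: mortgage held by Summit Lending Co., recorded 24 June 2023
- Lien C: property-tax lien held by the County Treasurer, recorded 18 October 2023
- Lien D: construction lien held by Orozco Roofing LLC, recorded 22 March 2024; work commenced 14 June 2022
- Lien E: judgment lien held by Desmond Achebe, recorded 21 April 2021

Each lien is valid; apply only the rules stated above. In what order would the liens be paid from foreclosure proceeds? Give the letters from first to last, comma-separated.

Adjusting effective dates: D is treated as recorded 14 June 2022, the work-commencement date.
C, as a property-tax lien, has superpriority and ranks first.
Among the remaining liens, by effective date: E (21 April 2021), A (6 October 2021), D (14 June 2022), B (24 June 2023).
C would otherwise be senior to D, so under the subordination agreement C and D exchange positions.

D, E, A, C, B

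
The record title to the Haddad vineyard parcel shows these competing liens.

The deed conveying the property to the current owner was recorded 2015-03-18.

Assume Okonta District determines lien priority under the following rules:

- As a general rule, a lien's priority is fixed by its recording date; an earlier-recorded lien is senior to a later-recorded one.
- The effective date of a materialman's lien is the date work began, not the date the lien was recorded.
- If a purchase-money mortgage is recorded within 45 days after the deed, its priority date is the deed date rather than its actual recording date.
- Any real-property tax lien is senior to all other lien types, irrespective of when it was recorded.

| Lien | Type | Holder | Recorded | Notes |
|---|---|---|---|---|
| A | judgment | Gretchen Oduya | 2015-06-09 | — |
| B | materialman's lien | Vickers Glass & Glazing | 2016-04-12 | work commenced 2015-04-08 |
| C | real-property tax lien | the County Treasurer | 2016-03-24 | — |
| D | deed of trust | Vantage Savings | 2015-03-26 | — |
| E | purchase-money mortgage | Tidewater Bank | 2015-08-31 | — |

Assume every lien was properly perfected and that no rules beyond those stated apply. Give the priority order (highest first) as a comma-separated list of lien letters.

C, D, B, A, E

Effective dates: B relates back to 2015-04-08 (work commenced); E was recorded 166 days after the deed, outside the 45-day window, so it keeps its recording date.
C, as a real-property tax lien, has superpriority and ranks first.
The other liens, earliest effective date first: D (2015-03-26), B (2015-04-08), A (2015-06-09), E (2015-08-31).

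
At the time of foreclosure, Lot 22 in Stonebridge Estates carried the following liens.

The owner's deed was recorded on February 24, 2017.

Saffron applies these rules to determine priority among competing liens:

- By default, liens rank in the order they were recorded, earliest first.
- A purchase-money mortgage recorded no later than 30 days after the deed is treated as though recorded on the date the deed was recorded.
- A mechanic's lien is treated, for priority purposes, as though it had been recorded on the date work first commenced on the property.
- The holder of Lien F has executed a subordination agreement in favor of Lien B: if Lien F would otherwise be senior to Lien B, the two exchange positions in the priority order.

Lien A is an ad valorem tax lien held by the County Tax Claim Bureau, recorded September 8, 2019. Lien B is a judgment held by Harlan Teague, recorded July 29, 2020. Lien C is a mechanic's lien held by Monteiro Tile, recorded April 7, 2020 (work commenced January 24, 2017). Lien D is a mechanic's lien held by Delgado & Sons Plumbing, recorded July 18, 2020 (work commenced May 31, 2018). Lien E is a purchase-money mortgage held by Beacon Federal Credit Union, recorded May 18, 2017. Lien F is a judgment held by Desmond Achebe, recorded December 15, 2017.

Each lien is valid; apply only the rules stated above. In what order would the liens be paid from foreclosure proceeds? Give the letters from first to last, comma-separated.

C, E, B, D, A, F

Adjusting effective dates: C is treated as recorded January 24, 2017, the work-commencement date; D relates back to May 31, 2018 (work commenced); E was recorded 83 days after the deed — beyond 30 days — so no relation-back applies.
Ordering by effective date: C (January 24, 2017), E (May 18, 2017), F (December 15, 2017), D (May 31, 2018), A (September 8, 2019), B (July 29, 2020).
F would otherwise be senior to B, so under the subordination agreement F and B exchange positions.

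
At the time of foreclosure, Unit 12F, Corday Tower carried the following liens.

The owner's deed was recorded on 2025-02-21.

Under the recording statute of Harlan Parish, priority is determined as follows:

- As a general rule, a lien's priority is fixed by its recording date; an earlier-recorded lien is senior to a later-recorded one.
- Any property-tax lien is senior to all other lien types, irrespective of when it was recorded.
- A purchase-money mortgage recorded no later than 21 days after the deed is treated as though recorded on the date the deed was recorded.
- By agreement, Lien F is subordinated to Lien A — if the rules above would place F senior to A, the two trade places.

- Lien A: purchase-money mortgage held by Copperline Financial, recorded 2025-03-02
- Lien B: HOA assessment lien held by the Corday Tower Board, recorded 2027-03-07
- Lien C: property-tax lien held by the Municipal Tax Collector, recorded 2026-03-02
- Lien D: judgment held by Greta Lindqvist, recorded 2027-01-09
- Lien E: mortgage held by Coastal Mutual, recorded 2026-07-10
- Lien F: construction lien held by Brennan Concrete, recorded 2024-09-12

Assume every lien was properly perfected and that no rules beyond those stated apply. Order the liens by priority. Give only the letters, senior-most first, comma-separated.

Effective dates after the stated exceptions: A relates back to the deed date 2025-02-21.
C, as a property-tax lien, has superpriority and ranks first.
Ordering the rest by effective date: F (2024-09-12), A (2025-02-21), E (2026-07-10), D (2027-01-09), B (2027-03-07).
F is senior to A before the subordination, so the two trade places.

C, A, F, E, D, B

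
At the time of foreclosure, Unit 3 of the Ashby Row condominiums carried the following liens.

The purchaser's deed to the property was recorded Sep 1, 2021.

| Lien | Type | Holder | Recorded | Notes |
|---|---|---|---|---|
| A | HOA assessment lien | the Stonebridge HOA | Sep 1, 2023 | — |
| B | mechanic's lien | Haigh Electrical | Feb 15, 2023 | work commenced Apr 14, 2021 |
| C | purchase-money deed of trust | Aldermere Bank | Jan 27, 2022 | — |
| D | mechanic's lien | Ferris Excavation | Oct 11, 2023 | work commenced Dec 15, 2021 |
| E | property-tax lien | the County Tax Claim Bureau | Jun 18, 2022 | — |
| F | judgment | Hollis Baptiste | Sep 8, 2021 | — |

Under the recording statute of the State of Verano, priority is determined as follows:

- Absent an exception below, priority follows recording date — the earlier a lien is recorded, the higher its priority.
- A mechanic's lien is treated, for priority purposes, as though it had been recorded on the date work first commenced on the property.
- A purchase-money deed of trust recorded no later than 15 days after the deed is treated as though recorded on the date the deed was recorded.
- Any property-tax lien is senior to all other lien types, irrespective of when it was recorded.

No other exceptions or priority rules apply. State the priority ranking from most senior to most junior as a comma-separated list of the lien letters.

Effective dates after the stated exceptions: B is treated as recorded Apr 14, 2021, the work-commencement date; C was recorded 148 days after the deed — beyond 15 days — so no relation-back applies; D is treated as recorded Dec 15, 2021, the work-commencement date.
As a property-tax lien, E is senior to every other lien.
The other liens, earliest effective date first: B (Apr 14, 2021), F (Sep 8, 2021), D (Dec 15, 2021), C (Jan 27, 2022), A (Sep 1, 2023).

E, B, F, D, C, A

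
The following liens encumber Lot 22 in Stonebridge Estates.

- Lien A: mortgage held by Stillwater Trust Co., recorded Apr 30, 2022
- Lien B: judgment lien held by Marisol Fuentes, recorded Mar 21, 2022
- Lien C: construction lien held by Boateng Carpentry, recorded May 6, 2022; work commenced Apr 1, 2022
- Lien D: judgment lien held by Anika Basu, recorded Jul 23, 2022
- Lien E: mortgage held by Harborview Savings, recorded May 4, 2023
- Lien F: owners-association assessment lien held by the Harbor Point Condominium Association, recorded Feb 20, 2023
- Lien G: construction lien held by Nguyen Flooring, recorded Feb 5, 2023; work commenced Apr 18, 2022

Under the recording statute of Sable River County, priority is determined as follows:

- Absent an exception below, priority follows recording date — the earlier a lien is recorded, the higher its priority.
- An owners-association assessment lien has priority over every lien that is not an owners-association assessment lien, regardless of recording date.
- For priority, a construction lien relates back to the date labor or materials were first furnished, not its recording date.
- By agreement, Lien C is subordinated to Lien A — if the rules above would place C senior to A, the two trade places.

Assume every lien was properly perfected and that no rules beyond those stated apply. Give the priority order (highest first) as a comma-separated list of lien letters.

F, B, A, G, C, D, E

First, effective dates: C relates back to Apr 1, 2022 (work commenced); G is treated as recorded Apr 18, 2022, the work-commencement date.
F is an owners-association assessment lien and takes priority over every other lien.
Ordering the rest by effective date: B (Mar 21, 2022), C (Apr 1, 2022), G (Apr 18, 2022), A (Apr 30, 2022), D (Jul 23, 2022), E (May 4, 2023).
C is senior to A before the subordination, so the two trade places.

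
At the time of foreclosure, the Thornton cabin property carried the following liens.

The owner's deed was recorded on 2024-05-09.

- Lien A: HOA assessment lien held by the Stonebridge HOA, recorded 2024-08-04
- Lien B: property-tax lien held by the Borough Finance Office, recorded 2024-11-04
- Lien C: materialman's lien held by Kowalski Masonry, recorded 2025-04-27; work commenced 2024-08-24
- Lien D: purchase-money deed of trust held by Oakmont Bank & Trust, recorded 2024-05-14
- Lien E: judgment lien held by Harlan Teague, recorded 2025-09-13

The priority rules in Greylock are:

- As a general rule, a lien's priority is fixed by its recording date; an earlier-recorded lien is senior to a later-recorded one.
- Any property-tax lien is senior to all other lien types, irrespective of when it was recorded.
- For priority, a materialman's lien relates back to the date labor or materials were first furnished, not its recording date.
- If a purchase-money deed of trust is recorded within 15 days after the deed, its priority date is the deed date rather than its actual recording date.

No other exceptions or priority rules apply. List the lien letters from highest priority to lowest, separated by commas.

Adjusting effective dates: C's effective date is 2024-08-24, when work began; D was recorded within the 15-day window, so its effective date is the deed date 2024-05-09.
B is a property-tax lien and takes priority over every other lien.
Ordering the rest by effective date: D (2024-05-09), A (2024-08-04), C (2024-08-24), E (2025-09-13).

B, D, A, C, E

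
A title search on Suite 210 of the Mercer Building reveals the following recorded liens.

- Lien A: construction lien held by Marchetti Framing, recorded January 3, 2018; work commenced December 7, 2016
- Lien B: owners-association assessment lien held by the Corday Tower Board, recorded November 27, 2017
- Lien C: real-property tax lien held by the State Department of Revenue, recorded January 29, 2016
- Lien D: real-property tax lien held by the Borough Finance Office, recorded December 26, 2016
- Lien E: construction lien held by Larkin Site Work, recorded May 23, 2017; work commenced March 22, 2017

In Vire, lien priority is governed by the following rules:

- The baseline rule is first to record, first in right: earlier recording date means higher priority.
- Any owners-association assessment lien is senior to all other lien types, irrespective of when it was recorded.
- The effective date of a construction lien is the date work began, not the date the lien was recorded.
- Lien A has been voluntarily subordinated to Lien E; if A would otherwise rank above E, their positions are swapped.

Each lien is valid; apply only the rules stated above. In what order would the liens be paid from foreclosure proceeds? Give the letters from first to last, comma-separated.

Effective dates: A is treated as recorded December 7, 2016, the work-commencement date; E's effective date is March 22, 2017, when work began.
B, as an owners-association assessment lien, has superpriority and ranks first.
Among the remaining liens, by effective date: C (January 29, 2016), A (December 7, 2016), D (December 26, 2016), E (March 22, 2017).
The subordination applies — A was senior to E — so A and E swap.

B, C, E, D, A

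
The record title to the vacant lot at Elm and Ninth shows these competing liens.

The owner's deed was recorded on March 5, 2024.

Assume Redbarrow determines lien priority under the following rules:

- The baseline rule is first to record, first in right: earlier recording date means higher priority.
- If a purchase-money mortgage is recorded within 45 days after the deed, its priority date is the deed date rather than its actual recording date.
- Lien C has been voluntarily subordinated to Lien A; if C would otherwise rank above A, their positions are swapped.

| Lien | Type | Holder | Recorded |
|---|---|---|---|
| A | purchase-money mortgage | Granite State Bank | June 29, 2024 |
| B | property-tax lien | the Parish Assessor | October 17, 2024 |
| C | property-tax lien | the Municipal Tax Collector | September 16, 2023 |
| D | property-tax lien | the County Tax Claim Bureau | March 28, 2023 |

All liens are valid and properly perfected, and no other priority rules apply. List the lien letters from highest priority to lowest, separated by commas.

D, A, C, B

First, effective dates: A missed the 45-day window (116 days after the deed), so its recording date stands.
Sorted by effective date: D (March 28, 2023), C (September 16, 2023), A (June 29, 2024), B (October 17, 2024).
The subordination applies — C was senior to A — so C and A swap.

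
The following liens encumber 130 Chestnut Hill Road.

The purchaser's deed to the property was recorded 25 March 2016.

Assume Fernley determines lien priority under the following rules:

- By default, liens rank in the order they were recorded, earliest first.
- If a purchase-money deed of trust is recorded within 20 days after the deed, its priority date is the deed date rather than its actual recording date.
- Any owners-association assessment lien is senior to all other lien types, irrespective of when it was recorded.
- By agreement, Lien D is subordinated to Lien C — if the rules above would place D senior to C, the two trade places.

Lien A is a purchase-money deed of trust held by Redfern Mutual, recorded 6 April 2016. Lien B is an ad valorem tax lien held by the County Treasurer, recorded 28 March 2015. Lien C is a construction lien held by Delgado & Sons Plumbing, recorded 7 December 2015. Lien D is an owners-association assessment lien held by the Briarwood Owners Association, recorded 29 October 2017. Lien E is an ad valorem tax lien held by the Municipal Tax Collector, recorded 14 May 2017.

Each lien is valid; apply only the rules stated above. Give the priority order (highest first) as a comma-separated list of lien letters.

Effective dates after the stated exceptions: A relates back to the deed date 25 March 2016.
As an owners-association assessment lien, D is senior to every other lien.
The other liens, earliest effective date first: B (28 March 2015), C (7 December 2015), A (25 March 2016), E (14 May 2017).
The subordination applies — D was senior to C — so D and C swap.

C, B, D, A, E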